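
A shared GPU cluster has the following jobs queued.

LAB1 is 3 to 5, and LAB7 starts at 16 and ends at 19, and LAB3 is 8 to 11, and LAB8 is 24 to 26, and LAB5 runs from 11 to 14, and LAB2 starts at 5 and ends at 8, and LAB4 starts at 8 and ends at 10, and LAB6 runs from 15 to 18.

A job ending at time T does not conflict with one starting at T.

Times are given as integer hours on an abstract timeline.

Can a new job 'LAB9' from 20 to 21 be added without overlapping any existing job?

LAB1: ends 5 at or before LAB9 starts 20 → clear.
LAB2: ends 8 at or before LAB9 starts 20 → clear.
LAB3: ends 11 at or before LAB9 starts 20 → clear.
LAB4: ends 10 at or before LAB9 starts 20 → clear.
LAB5: ends 14 at or before LAB9 starts 20 → clear.
LAB6: ends 18 at or before LAB9 starts 20 → clear.
LAB7: ends 19 at or before LAB9 starts 20 → clear.
LAB8: starts 24 at or after LAB9 ends 21 → clear.

Yes — the slot is free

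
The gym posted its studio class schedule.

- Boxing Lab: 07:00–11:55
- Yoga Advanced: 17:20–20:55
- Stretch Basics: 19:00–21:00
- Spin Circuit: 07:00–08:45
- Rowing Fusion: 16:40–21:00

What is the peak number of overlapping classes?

Sort all start/end points and keep a running count:
07:00 start Boxing Lab → 1
07:00 start Spin Circuit → 2
08:45 end Spin Circuit → 1
11:55 end Boxing Lab → 0
16:40 start Rowing Fusion → 1
17:20 start Yoga Advanced → 2
19:00 start Stretch Basics → 3
20:55 end Yoga Advanced → 2
21:00 end Rowing Fusion → 1
21:00 end Stretch Basics → 0
Peak is 3, at 19:00 (Rowing Fusion, Stretch Basics, Yoga Advanced).

3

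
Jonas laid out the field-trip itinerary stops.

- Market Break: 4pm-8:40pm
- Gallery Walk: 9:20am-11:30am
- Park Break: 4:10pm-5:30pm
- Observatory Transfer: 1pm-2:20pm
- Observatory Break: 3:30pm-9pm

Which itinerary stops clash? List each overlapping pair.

Market Break & Observatory Break, Market Break & Park Break, Observatory Break & Park Break

Sorted by start: Gallery Walk, Observatory Transfer, Observatory Break, Market Break, Park Break.
Observatory Transfer starts after Gallery Walk ends, so Gallery Walk has no further overlaps.
Observatory Break starts after Observatory Transfer ends, so Observatory Transfer has no further overlaps.
Market Break starts before Observatory Break ends → Observatory Break and Market Break overlap.
Park Break starts before Observatory Break ends → Observatory Break and Park Break overlap.
Park Break starts before Market Break ends → Market Break and Park Break overlap.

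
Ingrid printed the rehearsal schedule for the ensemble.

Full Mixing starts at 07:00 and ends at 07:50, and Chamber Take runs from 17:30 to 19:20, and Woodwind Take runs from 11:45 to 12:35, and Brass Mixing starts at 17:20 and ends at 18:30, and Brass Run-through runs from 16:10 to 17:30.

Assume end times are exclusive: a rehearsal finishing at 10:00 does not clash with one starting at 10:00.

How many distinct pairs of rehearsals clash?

Sorted by start: Full Mixing, Woodwind Take, Brass Run-through, Brass Mixing, Chamber Take.
Woodwind Take starts after Full Mixing ends, so nothing later overlaps Full Mixing either.
Brass Run-through starts after Woodwind Take ends, so nothing later overlaps Woodwind Take either.
Brass Mixing starts before Brass Run-through ends → Brass Run-through and Brass Mixing overlap.
Chamber Take starts exactly when Brass Run-through ends (back-to-back, no overlap).
Chamber Take starts before Brass Mixing ends → Brass Mixing and Chamber Take overlap.
Overlapping pairs: Brass Mixing & Brass Run-through, Brass Mixing & Chamber Take — 2 in total.

2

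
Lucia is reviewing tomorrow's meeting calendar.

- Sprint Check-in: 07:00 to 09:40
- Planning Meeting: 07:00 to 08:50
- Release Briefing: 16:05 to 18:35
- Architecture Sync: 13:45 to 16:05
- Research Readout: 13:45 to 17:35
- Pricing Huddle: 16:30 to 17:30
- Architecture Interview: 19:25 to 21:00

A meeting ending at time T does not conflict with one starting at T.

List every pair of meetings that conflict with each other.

Architecture Sync & Research Readout, Planning Meeting & Sprint Check-in, Pricing Huddle & Release Briefing, Pricing Huddle & Research Readout, Release Briefing & Research Readout

Check each pair: they overlap iff neither finishes before the other starts.
Sorted by start: Sprint Check-in, Planning Meeting, Architecture Sync, Research Readout, Release Briefing, Pricing Huddle, Architecture Interview.
Planning Meeting starts before Sprint Check-in ends → Sprint Check-in and Planning Meeting overlap.
Architecture Sync starts after Sprint Check-in ends, so Sprint Check-in has no further overlaps.
Architecture Sync starts after Planning Meeting ends, so Planning Meeting has no further overlaps.
Research Readout starts before Architecture Sync ends → Architecture Sync and Research Readout overlap.
Release Briefing starts exactly when Architecture Sync ends (back-to-back, no overlap), so Architecture Sync has no further overlaps.
Release Briefing starts before Research Readout ends → Research Readout and Release Briefing overlap.
Pricing Huddle starts before Research Readout ends → Research Readout and Pricing Huddle overlap.
Architecture Interview starts after Research Readout ends.
Pricing Huddle starts before Release Briefing ends → Release Briefing and Pricing Huddle overlap.
Architecture Interview starts after Release Briefing ends.
Architecture Interview starts after Pricing Huddle ends.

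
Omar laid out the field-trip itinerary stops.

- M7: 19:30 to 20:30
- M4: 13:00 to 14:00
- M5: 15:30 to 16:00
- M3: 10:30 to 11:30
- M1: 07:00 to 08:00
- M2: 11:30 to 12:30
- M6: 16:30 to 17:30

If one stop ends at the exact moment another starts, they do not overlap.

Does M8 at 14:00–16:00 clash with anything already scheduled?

Yes — it overlaps M5

M1: ends 08:00 at or before M8 starts 14:00 → clear.
M3: ends 11:30 at or before M8 starts 14:00 → clear.
M2: ends 12:30 at or before M8 starts 14:00 → clear.
M4: ends 14:00 at or before M8 starts 14:00 → clear.
M5: starts 15:30 before M8 ends 16:00, and ends 16:00 after M8 starts 14:00 → overlap.
M6: starts 16:30 at or after M8 ends 16:00 → clear.
M7: starts 19:30 at or after M8 ends 16:00 → clear.
M8 overlaps M5.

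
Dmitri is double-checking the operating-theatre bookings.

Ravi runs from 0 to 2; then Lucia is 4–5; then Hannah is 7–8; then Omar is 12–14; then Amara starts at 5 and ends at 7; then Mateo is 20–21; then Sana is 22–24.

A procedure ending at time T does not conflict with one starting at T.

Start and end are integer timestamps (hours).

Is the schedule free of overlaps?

Yes

Check each pair: they overlap iff neither finishes before the other starts.
Sorted by start: Ravi, Lucia, Amara, Hannah, Omar, Mateo, Sana.
Lucia starts after Ravi ends; Ravi is clear from here.
Amara starts exactly when Lucia ends (back-to-back, no overlap); Lucia is clear from here.
Hannah starts exactly when Amara ends (back-to-back, no overlap); Amara is clear from here.
Omar starts after Hannah ends; Hannah is clear from here.
Mateo starts after Omar ends; Omar is clear from here.
Sana starts after Mateo ends.
Every pair is clear; the schedule has no overlaps.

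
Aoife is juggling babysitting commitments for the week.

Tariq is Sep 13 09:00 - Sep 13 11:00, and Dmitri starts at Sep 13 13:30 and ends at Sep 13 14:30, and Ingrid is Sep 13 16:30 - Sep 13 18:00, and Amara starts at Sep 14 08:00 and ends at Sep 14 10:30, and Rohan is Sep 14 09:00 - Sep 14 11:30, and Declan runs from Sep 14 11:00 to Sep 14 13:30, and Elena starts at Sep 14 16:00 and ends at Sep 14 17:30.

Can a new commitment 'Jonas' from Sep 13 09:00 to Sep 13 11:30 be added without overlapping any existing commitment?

Tariq: starts Sep 13 09:00 before Jonas ends Sep 13 11:30, and ends Sep 13 11:00 after Jonas starts Sep 13 09:00 → overlap.
Dmitri: starts Sep 13 13:30 at or after Jonas ends Sep 13 11:30 → clear.
Ingrid: starts Sep 13 16:30 at or after Jonas ends Sep 13 11:30 → clear.
Amara: starts Sep 14 08:00 at or after Jonas ends Sep 13 11:30 → clear.
Rohan: starts Sep 14 09:00 at or after Jonas ends Sep 13 11:30 → clear.
Declan: starts Sep 14 11:00 at or after Jonas ends Sep 13 11:30 → clear.
Elena: starts Sep 14 16:00 at or after Jonas ends Sep 13 11:30 → clear.
Jonas overlaps Tariq.

No — it overlaps Tariq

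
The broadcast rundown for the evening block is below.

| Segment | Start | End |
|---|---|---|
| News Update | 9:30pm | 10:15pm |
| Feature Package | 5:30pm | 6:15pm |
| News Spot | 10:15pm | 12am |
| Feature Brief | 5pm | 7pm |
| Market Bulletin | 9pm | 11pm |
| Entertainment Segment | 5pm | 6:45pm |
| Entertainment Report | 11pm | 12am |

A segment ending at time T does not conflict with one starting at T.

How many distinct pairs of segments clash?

Sorted by start: Feature Brief, Entertainment Segment, Feature Package, Market Bulletin, News Update, News Spot, Entertainment Report.
Entertainment Segment starts before Feature Brief ends → Feature Brief and Entertainment Segment overlap.
Feature Package starts before Feature Brief ends → Feature Brief and Feature Package overlap.
Market Bulletin starts after Feature Brief ends, so Feature Brief has no further overlaps.
Feature Package starts before Entertainment Segment ends → Entertainment Segment and Feature Package overlap.
Market Bulletin starts after Entertainment Segment ends, so Entertainment Segment has no further overlaps.
Market Bulletin starts after Feature Package ends, so Feature Package has no further overlaps.
News Update starts before Market Bulletin ends → Market Bulletin and News Update overlap.
News Spot starts before Market Bulletin ends → Market Bulletin and News Spot overlap.
Entertainment Report starts exactly when Market Bulletin ends (back-to-back, no overlap).
News Spot starts exactly when News Update ends (back-to-back, no overlap), so News Update has no further overlaps.
Entertainment Report starts before News Spot ends → News Spot and Entertainment Report overlap.
Overlapping pairs: Entertainment Report & News Spot, Entertainment Segment & Feature Brief, Entertainment Segment & Feature Package, Feature Brief & Feature Package, Market Bulletin & News Spot, Market Bulletin & News Update — 6 in total.

6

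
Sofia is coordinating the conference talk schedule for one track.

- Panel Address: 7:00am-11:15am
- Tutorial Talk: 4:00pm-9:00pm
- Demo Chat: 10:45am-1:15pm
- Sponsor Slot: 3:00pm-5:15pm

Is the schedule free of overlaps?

No

Sorted by start: Panel Address, Demo Chat, Sponsor Slot, Tutorial Talk.
Demo Chat starts before Panel Address ends → Panel Address and Demo Chat overlap.
That's a conflict, so the schedule is not conflict-free.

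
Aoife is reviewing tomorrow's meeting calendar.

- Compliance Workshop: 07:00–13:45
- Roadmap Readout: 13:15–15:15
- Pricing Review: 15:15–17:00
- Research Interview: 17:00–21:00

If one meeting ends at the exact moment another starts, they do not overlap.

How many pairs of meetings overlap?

1

Check each pair: they overlap iff neither finishes before the other starts.
Sorted by start: Compliance Workshop, Roadmap Readout, Pricing Review, Research Interview.
Roadmap Readout starts before Compliance Workshop ends → Compliance Workshop and Roadmap Readout overlap.
Pricing Review starts after Compliance Workshop ends; Compliance Workshop is clear from here.
Pricing Review starts exactly when Roadmap Readout ends (back-to-back, no overlap); Roadmap Readout is clear from here.
Research Interview starts exactly when Pricing Review ends (back-to-back, no overlap).
Overlapping pairs: Compliance Workshop & Roadmap Readout — 1 in total.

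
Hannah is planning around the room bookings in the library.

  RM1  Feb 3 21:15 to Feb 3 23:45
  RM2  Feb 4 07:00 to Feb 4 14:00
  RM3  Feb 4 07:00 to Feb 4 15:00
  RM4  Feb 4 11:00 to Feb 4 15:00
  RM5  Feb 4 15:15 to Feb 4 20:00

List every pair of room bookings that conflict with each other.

Sorted by start: RM1, RM2, RM3, RM4, RM5.
RM2 starts after RM1 ends, so RM1 has no further overlaps.
RM3 starts before RM2 ends → RM2 and RM3 overlap.
RM4 starts before RM2 ends → RM2 and RM4 overlap.
RM5 starts after RM2 ends.
RM4 starts before RM3 ends → RM3 and RM4 overlap.
RM5 starts after RM3 ends.
RM5 starts after RM4 ends.

RM2 & RM3, RM2 & RM4, RM3 & RM4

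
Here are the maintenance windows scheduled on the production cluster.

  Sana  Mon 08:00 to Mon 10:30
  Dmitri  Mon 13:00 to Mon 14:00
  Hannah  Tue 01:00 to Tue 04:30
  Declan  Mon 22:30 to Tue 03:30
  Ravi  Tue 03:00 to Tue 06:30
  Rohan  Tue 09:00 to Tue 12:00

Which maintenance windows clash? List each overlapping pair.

Declan & Hannah, Declan & Ravi, Hannah & Ravi

Sorted by start: Sana, Dmitri, Declan, Hannah, Ravi, Rohan.
Dmitri starts after Sana ends — done with Sana.
Declan starts after Dmitri ends — done with Dmitri.
Hannah starts before Declan ends → Declan and Hannah overlap.
Ravi starts before Declan ends → Declan and Ravi overlap.
Rohan starts after Declan ends.
Ravi starts before Hannah ends → Hannah and Ravi overlap.
Rohan starts after Hannah ends.
Rohan starts after Ravi ends.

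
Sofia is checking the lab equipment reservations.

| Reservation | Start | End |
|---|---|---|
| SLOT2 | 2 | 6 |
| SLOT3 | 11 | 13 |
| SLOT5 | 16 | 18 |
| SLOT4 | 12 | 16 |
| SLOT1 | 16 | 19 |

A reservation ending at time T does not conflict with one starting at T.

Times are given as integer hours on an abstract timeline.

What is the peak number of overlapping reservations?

Sweep the timeline, counting +1 at each start and −1 at each end (ends before starts at a tie):
2 start SLOT2 → 1
6 end SLOT2 → 0
11 start SLOT3 → 1
12 start SLOT4 → 2
13 end SLOT3 → 1
16 end SLOT4 → 0
16 start SLOT1 → 1
16 start SLOT5 → 2
18 end SLOT5 → 1
19 end SLOT1 → 0
Peak is 2, at 12 (SLOT3, SLOT4).

2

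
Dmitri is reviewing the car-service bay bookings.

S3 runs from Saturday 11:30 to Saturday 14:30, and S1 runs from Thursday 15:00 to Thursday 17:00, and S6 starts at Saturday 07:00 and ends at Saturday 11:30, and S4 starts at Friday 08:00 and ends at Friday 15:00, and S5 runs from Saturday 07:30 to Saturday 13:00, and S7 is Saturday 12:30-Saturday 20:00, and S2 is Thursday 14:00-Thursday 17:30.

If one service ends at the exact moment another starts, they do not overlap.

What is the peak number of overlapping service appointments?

Sort all start/end points and keep a running count:
Thursday 14:00 start S2 → 1
Thursday 15:00 start S1 → 2
Thursday 17:00 end S1 → 1
Thursday 17:30 end S2 → 0
Friday 08:00 start S4 → 1
Friday 15:00 end S4 → 0
Saturday 07:00 start S6 → 1
Saturday 07:30 start S5 → 2
Saturday 11:30 end S6 → 1
Saturday 11:30 start S3 → 2
Saturday 12:30 start S7 → 3
Saturday 13:00 end S5 → 2
Saturday 14:30 end S3 → 1
Saturday 20:00 end S7 → 0
Peak is 3, at Saturday 12:30 (S3, S5, S7).

3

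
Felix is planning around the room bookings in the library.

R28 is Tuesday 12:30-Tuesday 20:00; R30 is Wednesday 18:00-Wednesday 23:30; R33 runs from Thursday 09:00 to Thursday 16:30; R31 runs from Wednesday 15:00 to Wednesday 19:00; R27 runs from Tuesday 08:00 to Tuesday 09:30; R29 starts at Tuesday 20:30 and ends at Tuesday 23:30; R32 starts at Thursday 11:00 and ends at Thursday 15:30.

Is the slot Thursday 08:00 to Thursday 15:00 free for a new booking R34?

R27: ends Tuesday 09:30 at or before R34 starts Thursday 08:00 → clear.
R28: ends Tuesday 20:00 at or before R34 starts Thursday 08:00 → clear.
R29: ends Tuesday 23:30 at or before R34 starts Thursday 08:00 → clear.
R31: ends Wednesday 19:00 at or before R34 starts Thursday 08:00 → clear.
R30: ends Wednesday 23:30 at or before R34 starts Thursday 08:00 → clear.
R33: starts Thursday 09:00 before R34 ends Thursday 15:00, and ends Thursday 16:30 after R34 starts Thursday 08:00 → overlap.
R32: starts Thursday 11:00 before R34 ends Thursday 15:00, and ends Thursday 15:30 after R34 starts Thursday 08:00 → overlap.
R34 overlaps R32, R33.

No — it overlaps R32, R33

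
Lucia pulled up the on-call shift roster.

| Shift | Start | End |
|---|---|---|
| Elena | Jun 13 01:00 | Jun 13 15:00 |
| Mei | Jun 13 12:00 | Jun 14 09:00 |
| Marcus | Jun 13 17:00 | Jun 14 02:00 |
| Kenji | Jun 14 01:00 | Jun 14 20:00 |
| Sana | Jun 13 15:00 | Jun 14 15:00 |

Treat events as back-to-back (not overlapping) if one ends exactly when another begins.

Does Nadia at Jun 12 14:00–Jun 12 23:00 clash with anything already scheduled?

Elena: starts Jun 13 01:00 at or after Nadia ends Jun 12 23:00 → clear.
Mei: starts Jun 13 12:00 at or after Nadia ends Jun 12 23:00 → clear.
Sana: starts Jun 13 15:00 at or after Nadia ends Jun 12 23:00 → clear.
Marcus: starts Jun 13 17:00 at or after Nadia ends Jun 12 23:00 → clear.
Kenji: starts Jun 14 01:00 at or after Nadia ends Jun 12 23:00 → clear.

No — it doesn't clash with anything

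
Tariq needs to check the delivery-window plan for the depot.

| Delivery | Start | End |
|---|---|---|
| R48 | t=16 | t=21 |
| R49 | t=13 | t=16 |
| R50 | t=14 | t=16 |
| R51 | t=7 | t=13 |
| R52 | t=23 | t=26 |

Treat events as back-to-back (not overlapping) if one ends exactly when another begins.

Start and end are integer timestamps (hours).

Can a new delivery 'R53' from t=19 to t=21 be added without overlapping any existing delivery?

No — it overlaps R48

R51: ends t=13 at or before R53 starts t=19 → clear.
R49: ends t=16 at or before R53 starts t=19 → clear.
R50: ends t=16 at or before R53 starts t=19 → clear.
R48: starts t=16 before R53 ends t=21, and ends t=21 after R53 starts t=19 → overlap.
R52: starts t=23 at or after R53 ends t=21 → clear.
R53 overlaps R48.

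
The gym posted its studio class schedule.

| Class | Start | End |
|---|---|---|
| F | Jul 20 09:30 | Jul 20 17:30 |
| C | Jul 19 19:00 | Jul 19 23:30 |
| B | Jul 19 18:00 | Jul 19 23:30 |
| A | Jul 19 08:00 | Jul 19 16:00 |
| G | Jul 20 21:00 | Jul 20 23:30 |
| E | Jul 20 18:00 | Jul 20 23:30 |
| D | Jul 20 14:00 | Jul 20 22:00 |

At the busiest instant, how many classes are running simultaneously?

3

Sweep the timeline, counting +1 at each start and −1 at each end (ends before starts at a tie):
Jul 19 08:00 start A → 1
Jul 19 16:00 end A → 0
Jul 19 18:00 start B → 1
Jul 19 19:00 start C → 2
Jul 19 23:30 end B → 1
Jul 19 23:30 end C → 0
Jul 20 09:30 start F → 1
Jul 20 14:00 start D → 2
Jul 20 17:30 end F → 1
Jul 20 18:00 start E → 2
Jul 20 21:00 start G → 3
Jul 20 22:00 end D → 2
Jul 20 23:30 end E → 1
Jul 20 23:30 end G → 0
Peak is 3, at Jul 20 21:00 (D, E, G).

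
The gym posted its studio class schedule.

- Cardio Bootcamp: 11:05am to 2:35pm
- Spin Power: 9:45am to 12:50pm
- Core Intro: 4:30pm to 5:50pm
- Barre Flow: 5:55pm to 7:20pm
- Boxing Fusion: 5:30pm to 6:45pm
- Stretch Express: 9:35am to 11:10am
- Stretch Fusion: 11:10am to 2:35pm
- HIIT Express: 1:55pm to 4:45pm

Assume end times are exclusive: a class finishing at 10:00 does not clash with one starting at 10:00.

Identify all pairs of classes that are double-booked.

Barre Flow & Boxing Fusion, Boxing Fusion & Core Intro, Cardio Bootcamp & HIIT Express, Cardio Bootcamp & Spin Power, Cardio Bootcamp & Stretch Express, Cardio Bootcamp & Stretch Fusion, Core Intro & HIIT Express, HIIT Express & Stretch Fusion, Spin Power & Stretch Express, Spin Power & Stretch Fusion

Sorted by start: Stretch Express, Spin Power, Cardio Bootcamp, Stretch Fusion, HIIT Express, Core Intro, Boxing Fusion, Barre Flow.
Spin Power starts before Stretch Express ends → Stretch Express and Spin Power overlap.
Cardio Bootcamp starts before Stretch Express ends → Stretch Express and Cardio Bootcamp overlap.
Stretch Fusion starts exactly when Stretch Express ends (back-to-back, no overlap); Stretch Express is clear from here.
Cardio Bootcamp starts before Spin Power ends → Spin Power and Cardio Bootcamp overlap.
Stretch Fusion starts before Spin Power ends → Spin Power and Stretch Fusion overlap.
HIIT Express starts after Spin Power ends; Spin Power is clear from here.
Stretch Fusion starts before Cardio Bootcamp ends → Cardio Bootcamp and Stretch Fusion overlap.
HIIT Express starts before Cardio Bootcamp ends → Cardio Bootcamp and HIIT Express overlap.
Core Intro starts after Cardio Bootcamp ends; Cardio Bootcamp is clear from here.
HIIT Express starts before Stretch Fusion ends → Stretch Fusion and HIIT Express overlap.
Core Intro starts after Stretch Fusion ends; Stretch Fusion is clear from here.
Core Intro starts before HIIT Express ends → HIIT Express and Core Intro overlap.
Boxing Fusion starts after HIIT Express ends; HIIT Express is clear from here.
Boxing Fusion starts before Core Intro ends → Core Intro and Boxing Fusion overlap.
Barre Flow starts after Core Intro ends.
Barre Flow starts before Boxing Fusion ends → Boxing Fusion and Barre Flow overlap.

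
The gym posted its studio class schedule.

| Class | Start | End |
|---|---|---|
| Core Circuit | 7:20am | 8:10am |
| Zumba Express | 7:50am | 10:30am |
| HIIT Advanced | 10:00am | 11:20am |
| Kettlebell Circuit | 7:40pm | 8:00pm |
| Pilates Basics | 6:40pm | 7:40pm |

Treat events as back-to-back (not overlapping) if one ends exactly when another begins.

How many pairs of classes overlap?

Sorted by start: Core Circuit, Zumba Express, HIIT Advanced, Pilates Basics, Kettlebell Circuit.
Zumba Express starts before Core Circuit ends → Core Circuit and Zumba Express overlap.
HIIT Advanced starts after Core Circuit ends, so Core Circuit has no further overlaps.
HIIT Advanced starts before Zumba Express ends → Zumba Express and HIIT Advanced overlap.
Pilates Basics starts after Zumba Express ends, so Zumba Express has no further overlaps.
Pilates Basics starts after HIIT Advanced ends, so HIIT Advanced has no further overlaps.
Kettlebell Circuit starts exactly when Pilates Basics ends (back-to-back, no overlap).
Overlapping pairs: Core Circuit & Zumba Express, HIIT Advanced & Zumba Express — 2 in total.

2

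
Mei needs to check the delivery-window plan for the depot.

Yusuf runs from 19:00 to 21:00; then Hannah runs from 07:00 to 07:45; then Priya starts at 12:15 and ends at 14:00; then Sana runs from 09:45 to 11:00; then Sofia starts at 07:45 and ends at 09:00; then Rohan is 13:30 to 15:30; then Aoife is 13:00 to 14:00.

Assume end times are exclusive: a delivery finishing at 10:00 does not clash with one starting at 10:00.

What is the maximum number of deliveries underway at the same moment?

3

Sort all start/end points and keep a running count:
07:00 start Hannah → 1
07:45 end Hannah → 0
07:45 start Sofia → 1
09:00 end Sofia → 0
09:45 start Sana → 1
11:00 end Sana → 0
12:15 start Priya → 1
13:00 start Aoife → 2
13:30 start Rohan → 3
14:00 end Aoife → 2
14:00 end Priya → 1
15:30 end Rohan → 0
19:00 start Yusuf → 1
21:00 end Yusuf → 0
Peak is 3, at 13:30 (Aoife, Priya, Rohan).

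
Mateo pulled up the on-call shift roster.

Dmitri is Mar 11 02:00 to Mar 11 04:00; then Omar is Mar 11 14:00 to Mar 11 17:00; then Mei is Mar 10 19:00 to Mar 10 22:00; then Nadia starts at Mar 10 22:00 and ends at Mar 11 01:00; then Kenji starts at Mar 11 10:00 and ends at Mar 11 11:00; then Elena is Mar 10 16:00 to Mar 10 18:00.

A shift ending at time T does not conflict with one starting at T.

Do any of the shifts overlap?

No

Sorted by start: Elena, Mei, Nadia, Dmitri, Kenji, Omar.
Mei starts after Elena ends, so Elena has no further overlaps.
Nadia starts exactly when Mei ends (back-to-back, no overlap), so Mei has no further overlaps.
Dmitri starts after Nadia ends, so Nadia has no further overlaps.
Kenji starts after Dmitri ends, so Dmitri has no further overlaps.
Omar starts after Kenji ends.
Every pair is clear; the schedule has no overlaps.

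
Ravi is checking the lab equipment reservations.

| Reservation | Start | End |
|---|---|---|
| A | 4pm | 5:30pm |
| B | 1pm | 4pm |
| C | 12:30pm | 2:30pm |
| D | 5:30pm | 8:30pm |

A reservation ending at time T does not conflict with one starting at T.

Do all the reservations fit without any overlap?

No

Sorted by start: C, B, A, D.
B starts before C ends → C and B overlap.
That's a conflict, so the schedule is not conflict-free.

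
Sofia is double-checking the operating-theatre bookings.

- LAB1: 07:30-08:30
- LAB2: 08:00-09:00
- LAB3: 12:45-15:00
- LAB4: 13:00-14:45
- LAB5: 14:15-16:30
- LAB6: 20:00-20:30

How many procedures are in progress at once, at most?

Walk through starts and ends in time order (an end at T is processed before a start at T):
07:30 start LAB1 → 1
08:00 start LAB2 → 2
08:30 end LAB1 → 1
09:00 end LAB2 → 0
12:45 start LAB3 → 1
13:00 start LAB4 → 2
14:15 start LAB5 → 3
14:45 end LAB4 → 2
15:00 end LAB3 → 1
16:30 end LAB5 → 0
20:00 start LAB6 → 1
20:30 end LAB6 → 0
Peak is 3, at 14:15 (LAB3, LAB4, LAB5).

3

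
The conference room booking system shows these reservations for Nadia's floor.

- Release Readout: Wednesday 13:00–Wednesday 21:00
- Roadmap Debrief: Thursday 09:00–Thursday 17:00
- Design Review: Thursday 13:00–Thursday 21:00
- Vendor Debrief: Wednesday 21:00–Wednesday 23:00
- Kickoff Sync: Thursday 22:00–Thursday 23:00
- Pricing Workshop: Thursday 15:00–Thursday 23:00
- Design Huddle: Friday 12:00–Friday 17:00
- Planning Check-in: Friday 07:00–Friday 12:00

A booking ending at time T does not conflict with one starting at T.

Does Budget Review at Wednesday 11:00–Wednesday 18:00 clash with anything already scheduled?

Yes — it overlaps Release Readout

Release Readout: starts Wednesday 13:00 before Budget Review ends Wednesday 18:00, and ends Wednesday 21:00 after Budget Review starts Wednesday 11:00 → overlap.
Vendor Debrief: starts Wednesday 21:00 at or after Budget Review ends Wednesday 18:00 → clear.
Roadmap Debrief: starts Thursday 09:00 at or after Budget Review ends Wednesday 18:00 → clear.
Design Review: starts Thursday 13:00 at or after Budget Review ends Wednesday 18:00 → clear.
Pricing Workshop: starts Thursday 15:00 at or after Budget Review ends Wednesday 18:00 → clear.
Kickoff Sync: starts Thursday 22:00 at or after Budget Review ends Wednesday 18:00 → clear.
Planning Check-in: starts Friday 07:00 at or after Budget Review ends Wednesday 18:00 → clear.
Design Huddle: starts Friday 12:00 at or after Budget Review ends Wednesday 18:00 → clear.
Budget Review overlaps Release Readout.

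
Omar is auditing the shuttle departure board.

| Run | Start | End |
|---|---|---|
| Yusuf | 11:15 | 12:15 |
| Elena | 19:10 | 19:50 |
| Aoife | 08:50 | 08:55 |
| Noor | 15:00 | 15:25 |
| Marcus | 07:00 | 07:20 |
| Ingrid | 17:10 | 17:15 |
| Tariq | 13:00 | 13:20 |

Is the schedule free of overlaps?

Check each pair: they overlap iff neither finishes before the other starts.
Sorted by start: Marcus, Aoife, Yusuf, Tariq, Noor, Ingrid, Elena.
Aoife starts after Marcus ends, so nothing later overlaps Marcus either.
Yusuf starts after Aoife ends, so nothing later overlaps Aoife either.
Tariq starts after Yusuf ends, so nothing later overlaps Yusuf either.
Noor starts after Tariq ends, so nothing later overlaps Tariq either.
Ingrid starts after Noor ends, so nothing later overlaps Noor either.
Elena starts after Ingrid ends.
Every pair is clear; the schedule has no overlaps.

Yes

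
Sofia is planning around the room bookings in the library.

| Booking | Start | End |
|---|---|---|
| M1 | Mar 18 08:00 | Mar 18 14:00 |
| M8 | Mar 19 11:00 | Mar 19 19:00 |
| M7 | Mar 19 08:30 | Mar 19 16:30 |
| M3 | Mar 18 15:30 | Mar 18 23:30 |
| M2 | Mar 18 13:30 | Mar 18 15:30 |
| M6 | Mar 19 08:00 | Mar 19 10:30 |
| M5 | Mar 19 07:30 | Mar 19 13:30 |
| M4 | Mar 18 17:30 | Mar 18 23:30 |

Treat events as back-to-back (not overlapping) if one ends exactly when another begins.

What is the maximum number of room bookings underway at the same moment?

3

Sort all start/end points and keep a running count:
Mar 18 08:00 start M1 → 1
Mar 18 13:30 start M2 → 2
Mar 18 14:00 end M1 → 1
Mar 18 15:30 end M2 → 0
Mar 18 15:30 start M3 → 1
Mar 18 17:30 start M4 → 2
Mar 18 23:30 end M3 → 1
Mar 18 23:30 end M4 → 0
Mar 19 07:30 start M5 → 1
Mar 19 08:00 start M6 → 2
Mar 19 08:30 start M7 → 3
Mar 19 10:30 end M6 → 2
Mar 19 11:00 start M8 → 3
Mar 19 13:30 end M5 → 2
Mar 19 16:30 end M7 → 1
Mar 19 19:00 end M8 → 0
Peak is 3, at Mar 19 08:30 (M5, M6, M7).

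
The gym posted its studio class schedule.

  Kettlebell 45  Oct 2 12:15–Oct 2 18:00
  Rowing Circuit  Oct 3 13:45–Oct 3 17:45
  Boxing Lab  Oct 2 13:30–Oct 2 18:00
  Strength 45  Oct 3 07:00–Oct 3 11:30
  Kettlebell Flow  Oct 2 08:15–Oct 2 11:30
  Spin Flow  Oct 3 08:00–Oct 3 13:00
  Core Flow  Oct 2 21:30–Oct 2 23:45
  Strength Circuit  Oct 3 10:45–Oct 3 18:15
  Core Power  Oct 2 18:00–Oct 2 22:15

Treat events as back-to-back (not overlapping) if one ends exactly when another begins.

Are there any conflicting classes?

Sorted by start: Kettlebell Flow, Kettlebell 45, Boxing Lab, Core Power, Core Flow, Strength 45, Spin Flow, Strength Circuit, Rowing Circuit.
Kettlebell 45 starts after Kettlebell Flow ends, so Kettlebell Flow has no further overlaps.
Boxing Lab starts before Kettlebell 45 ends → Kettlebell 45 and Boxing Lab overlap.
That's a conflict, so the schedule is not conflict-free.

Yes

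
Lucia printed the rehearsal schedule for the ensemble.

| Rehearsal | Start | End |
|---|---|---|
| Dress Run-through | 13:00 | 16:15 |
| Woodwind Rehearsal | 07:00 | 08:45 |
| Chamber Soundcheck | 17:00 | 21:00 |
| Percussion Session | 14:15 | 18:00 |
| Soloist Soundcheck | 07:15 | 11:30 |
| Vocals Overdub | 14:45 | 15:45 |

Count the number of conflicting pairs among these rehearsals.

Sorted by start: Woodwind Rehearsal, Soloist Soundcheck, Dress Run-through, Percussion Session, Vocals Overdub, Chamber Soundcheck.
Soloist Soundcheck starts before Woodwind Rehearsal ends → Woodwind Rehearsal and Soloist Soundcheck overlap.
Dress Run-through starts after Woodwind Rehearsal ends, so nothing later overlaps Woodwind Rehearsal either.
Dress Run-through starts after Soloist Soundcheck ends, so nothing later overlaps Soloist Soundcheck either.
Percussion Session starts before Dress Run-through ends → Dress Run-through and Percussion Session overlap.
Vocals Overdub starts before Dress Run-through ends → Dress Run-through and Vocals Overdub overlap.
Chamber Soundcheck starts after Dress Run-through ends.
Vocals Overdub starts before Percussion Session ends → Percussion Session and Vocals Overdub overlap.
Chamber Soundcheck starts before Percussion Session ends → Percussion Session and Chamber Soundcheck overlap.
Chamber Soundcheck starts after Vocals Overdub ends.
Overlapping pairs: Chamber Soundcheck & Percussion Session, Dress Run-through & Percussion Session, Dress Run-through & Vocals Overdub, Percussion Session & Vocals Overdub, Soloist Soundcheck & Woodwind Rehearsal — 5 in total.

5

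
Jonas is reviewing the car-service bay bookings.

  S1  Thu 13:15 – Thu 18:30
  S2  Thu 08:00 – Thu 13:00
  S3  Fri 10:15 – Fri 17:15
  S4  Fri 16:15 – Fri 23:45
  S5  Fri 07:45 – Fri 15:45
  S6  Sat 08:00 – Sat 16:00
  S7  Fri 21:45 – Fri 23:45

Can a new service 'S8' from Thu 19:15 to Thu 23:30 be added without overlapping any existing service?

S2: ends Thu 13:00 at or before S8 starts Thu 19:15 → clear.
S1: ends Thu 18:30 at or before S8 starts Thu 19:15 → clear.
S5: starts Fri 07:45 at or after S8 ends Thu 23:30 → clear.
S3: starts Fri 10:15 at or after S8 ends Thu 23:30 → clear.
S4: starts Fri 16:15 at or after S8 ends Thu 23:30 → clear.
S7: starts Fri 21:45 at or after S8 ends Thu 23:30 → clear.
S6: starts Sat 08:00 at or after S8 ends Thu 23:30 → clear.

Yes — the slot is free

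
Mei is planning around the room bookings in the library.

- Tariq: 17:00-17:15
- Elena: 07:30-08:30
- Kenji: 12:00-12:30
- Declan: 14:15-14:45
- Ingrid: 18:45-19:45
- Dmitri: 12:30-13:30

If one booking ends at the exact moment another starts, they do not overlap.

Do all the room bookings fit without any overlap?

Yes

Sorted by start: Elena, Kenji, Dmitri, Declan, Tariq, Ingrid.
Kenji starts after Elena ends — done with Elena.
Dmitri starts exactly when Kenji ends (back-to-back, no overlap) — done with Kenji.
Declan starts after Dmitri ends — done with Dmitri.
Tariq starts after Declan ends — done with Declan.
Ingrid starts after Tariq ends.
Every pair is clear; the schedule has no overlaps.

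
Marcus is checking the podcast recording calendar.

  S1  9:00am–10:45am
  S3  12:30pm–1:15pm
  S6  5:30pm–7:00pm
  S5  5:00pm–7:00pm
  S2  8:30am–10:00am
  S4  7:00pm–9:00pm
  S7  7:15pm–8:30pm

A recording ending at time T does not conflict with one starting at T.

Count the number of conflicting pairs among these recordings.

Sorted by start: S2, S1, S3, S5, S6, S4, S7.
S1 starts before S2 ends → S2 and S1 overlap.
S3 starts after S2 ends, so nothing later overlaps S2 either.
S3 starts after S1 ends, so nothing later overlaps S1 either.
S5 starts after S3 ends, so nothing later overlaps S3 either.
S6 starts before S5 ends → S5 and S6 overlap.
S4 starts exactly when S5 ends (back-to-back, no overlap), so nothing later overlaps S5 either.
S4 starts exactly when S6 ends (back-to-back, no overlap), so nothing later overlaps S6 either.
S7 starts before S4 ends → S4 and S7 overlap.
Overlapping pairs: S1 & S2, S4 & S7, S5 & S6 — 3 in total.

3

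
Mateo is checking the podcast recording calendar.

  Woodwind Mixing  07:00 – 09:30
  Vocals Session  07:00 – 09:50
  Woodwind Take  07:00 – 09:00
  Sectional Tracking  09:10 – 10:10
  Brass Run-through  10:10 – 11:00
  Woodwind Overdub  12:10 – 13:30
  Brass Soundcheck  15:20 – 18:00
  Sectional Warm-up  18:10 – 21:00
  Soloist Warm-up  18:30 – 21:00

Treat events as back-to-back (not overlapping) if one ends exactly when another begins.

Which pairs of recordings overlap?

Sorted by start: Woodwind Mixing, Vocals Session, Woodwind Take, Sectional Tracking, Brass Run-through, Woodwind Overdub, Brass Soundcheck, Sectional Warm-up, Soloist Warm-up.
Vocals Session starts before Woodwind Mixing ends → Woodwind Mixing and Vocals Session overlap.
Woodwind Take starts before Woodwind Mixing ends → Woodwind Mixing and Woodwind Take overlap.
Sectional Tracking starts before Woodwind Mixing ends → Woodwind Mixing and Sectional Tracking overlap.
Brass Run-through starts after Woodwind Mixing ends; Woodwind Mixing is clear from here.
Woodwind Take starts before Vocals Session ends → Vocals Session and Woodwind Take overlap.
Sectional Tracking starts before Vocals Session ends → Vocals Session and Sectional Tracking overlap.
Brass Run-through starts after Vocals Session ends; Vocals Session is clear from here.
Sectional Tracking starts after Woodwind Take ends; Woodwind Take is clear from here.
Brass Run-through starts exactly when Sectional Tracking ends (back-to-back, no overlap); Sectional Tracking is clear from here.
Woodwind Overdub starts after Brass Run-through ends; Brass Run-through is clear from here.
Brass Soundcheck starts after Woodwind Overdub ends; Woodwind Overdub is clear from here.
Sectional Warm-up starts after Brass Soundcheck ends; Brass Soundcheck is clear from here.
Soloist Warm-up starts before Sectional Warm-up ends → Sectional Warm-up and Soloist Warm-up overlap.

Sectional Tracking & Vocals Session, Sectional Tracking & Woodwind Mixing, Sectional Warm-up & Soloist Warm-up, Vocals Session & Woodwind Mixing, Vocals Session & Woodwind Take, Woodwind Mixing & Woodwind Take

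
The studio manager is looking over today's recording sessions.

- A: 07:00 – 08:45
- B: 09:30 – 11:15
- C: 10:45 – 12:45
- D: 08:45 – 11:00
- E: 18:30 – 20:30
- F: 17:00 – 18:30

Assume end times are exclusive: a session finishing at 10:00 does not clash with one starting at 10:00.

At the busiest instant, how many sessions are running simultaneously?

Walk through starts and ends in time order (an end at T is processed before a start at T):
07:00 start A → 1
08:45 end A → 0
08:45 start D → 1
09:30 start B → 2
10:45 start C → 3
11:00 end D → 2
11:15 end B → 1
12:45 end C → 0
17:00 start F → 1
18:30 end F → 0
18:30 start E → 1
20:30 end E → 0
Peak is 3, at 10:45 (B, C, D).

3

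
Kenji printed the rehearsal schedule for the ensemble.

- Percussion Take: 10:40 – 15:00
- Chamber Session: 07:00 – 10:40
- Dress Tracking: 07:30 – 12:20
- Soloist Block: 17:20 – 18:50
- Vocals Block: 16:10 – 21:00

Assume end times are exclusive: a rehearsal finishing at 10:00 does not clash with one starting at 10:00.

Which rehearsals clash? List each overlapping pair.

Chamber Session & Dress Tracking, Dress Tracking & Percussion Take, Soloist Block & Vocals Block

Check each pair: they overlap iff neither finishes before the other starts.
Sorted by start: Chamber Session, Dress Tracking, Percussion Take, Vocals Block, Soloist Block.
Dress Tracking starts before Chamber Session ends → Chamber Session and Dress Tracking overlap.
Percussion Take starts exactly when Chamber Session ends (back-to-back, no overlap), so Chamber Session has no further overlaps.
Percussion Take starts before Dress Tracking ends → Dress Tracking and Percussion Take overlap.
Vocals Block starts after Dress Tracking ends, so Dress Tracking has no further overlaps.
Vocals Block starts after Percussion Take ends, so Percussion Take has no further overlaps.
Soloist Block starts before Vocals Block ends → Vocals Block and Soloist Block overlap.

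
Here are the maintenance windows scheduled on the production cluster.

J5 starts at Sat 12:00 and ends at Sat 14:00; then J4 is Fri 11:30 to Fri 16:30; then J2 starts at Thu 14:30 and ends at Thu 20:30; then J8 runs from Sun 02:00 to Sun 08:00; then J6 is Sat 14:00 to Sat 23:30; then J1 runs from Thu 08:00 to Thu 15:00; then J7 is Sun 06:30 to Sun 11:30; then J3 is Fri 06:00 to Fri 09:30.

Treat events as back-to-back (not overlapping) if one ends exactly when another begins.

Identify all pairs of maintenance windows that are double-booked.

J1 & J2, J7 & J8

Sorted by start: J1, J2, J3, J4, J5, J6, J8, J7.
J2 starts before J1 ends → J1 and J2 overlap.
J3 starts after J1 ends; J1 is clear from here.
J3 starts after J2 ends; J2 is clear from here.
J4 starts after J3 ends; J3 is clear from here.
J5 starts after J4 ends; J4 is clear from here.
J6 starts exactly when J5 ends (back-to-back, no overlap); J5 is clear from here.
J8 starts after J6 ends; J6 is clear from here.
J7 starts before J8 ends → J8 and J7 overlap.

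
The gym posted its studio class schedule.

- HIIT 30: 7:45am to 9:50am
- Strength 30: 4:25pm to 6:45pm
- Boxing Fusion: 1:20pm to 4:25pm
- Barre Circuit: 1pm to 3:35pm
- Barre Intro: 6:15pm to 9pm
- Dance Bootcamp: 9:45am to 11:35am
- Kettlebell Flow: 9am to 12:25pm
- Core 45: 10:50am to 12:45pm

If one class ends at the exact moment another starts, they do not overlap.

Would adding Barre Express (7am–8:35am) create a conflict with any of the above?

HIIT 30: starts 7:45am before Barre Express ends 8:35am, and ends 9:50am after Barre Express starts 7am → overlap.
Kettlebell Flow: starts 9am at or after Barre Express ends 8:35am → clear.
Dance Bootcamp: starts 9:45am at or after Barre Express ends 8:35am → clear.
Core 45: starts 10:50am at or after Barre Express ends 8:35am → clear.
Barre Circuit: starts 1pm at or after Barre Express ends 8:35am → clear.
Boxing Fusion: starts 1:20pm at or after Barre Express ends 8:35am → clear.
Strength 30: starts 4:25pm at or after Barre Express ends 8:35am → clear.
Barre Intro: starts 6:15pm at or after Barre Express ends 8:35am → clear.
Barre Express overlaps HIIT 30.

Yes — it overlaps HIIT 30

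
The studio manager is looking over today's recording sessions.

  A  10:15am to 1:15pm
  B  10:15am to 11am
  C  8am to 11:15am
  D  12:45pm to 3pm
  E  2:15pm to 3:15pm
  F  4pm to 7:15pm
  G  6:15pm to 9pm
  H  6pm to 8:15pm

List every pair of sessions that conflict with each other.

Two intervals overlap when each starts before the other ends.
Sorted by start: C, A, B, D, E, F, H, G.
A starts before C ends → C and A overlap.
B starts before C ends → C and B overlap.
D starts after C ends, so nothing later overlaps C either.
B starts before A ends → A and B overlap.
D starts before A ends → A and D overlap.
E starts after A ends, so nothing later overlaps A either.
D starts after B ends, so nothing later overlaps B either.
E starts before D ends → D and E overlap.
F starts after D ends, so nothing later overlaps D either.
F starts after E ends, so nothing later overlaps E either.
H starts before F ends → F and H overlap.
G starts before F ends → F and G overlap.
G starts before H ends → H and G overlap.

A & B, A & C, A & D, B & C, D & E, F & G, F & H, G & H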